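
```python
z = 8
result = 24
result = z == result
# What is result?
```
Trace:
  z=8
  z=8, result=24
  z=8, result=False

Final answer: False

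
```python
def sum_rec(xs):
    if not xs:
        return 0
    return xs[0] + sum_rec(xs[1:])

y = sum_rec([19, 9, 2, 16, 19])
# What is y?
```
Call trace:
sum_rec(xs=[19, 9, 2, 16, 19])
  sum_rec(xs=[9, 2, 16, 19])
    sum_rec(xs=[2, 16, 19])
      sum_rec(xs=[16, 19])
        sum_rec(xs=[19])
          sum_rec(xs=[])
          -> return 0
        -> return 19
      -> return 35
    -> return 37
  -> return 46
-> return 65

Final answer: 65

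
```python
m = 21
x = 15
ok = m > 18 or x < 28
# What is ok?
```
Trace:
  m=21
  m=21, x=15
  m=21, x=15, ok=True

Final answer: True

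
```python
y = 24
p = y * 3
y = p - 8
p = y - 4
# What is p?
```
Trace:
  y=24
  y=24, p=72
  y=64, p=72
  y=64, p=60

Final answer: 60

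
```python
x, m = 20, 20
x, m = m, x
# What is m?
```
Trace:
  x=20, m=20
  x=20, m=20

Final answer: 20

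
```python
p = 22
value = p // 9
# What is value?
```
Trace:
  p=22
  p=22, value=2

Final answer: 2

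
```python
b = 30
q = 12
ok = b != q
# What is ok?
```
Trace:
  b=30
  b=30, q=12
  b=30, q=12, ok=True

Final answer: True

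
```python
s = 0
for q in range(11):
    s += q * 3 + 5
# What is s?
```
Trace:
  s=0
  s=5, q=0
  s=13, q=1
  s=24, q=2
  s=38, q=3
  s=55, q=4
  s=75, q=5
  s=98, q=6
  s=124, q=7
  s=153, q=8
  s=185, q=9
  s=220, q=10

Final answer: 220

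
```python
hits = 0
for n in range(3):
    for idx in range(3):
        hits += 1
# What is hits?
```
Trace:
  hits=0
  hits=1, n=0, idx=0
  hits=2, n=0, idx=1
  hits=3, n=0, idx=2
  hits=4, n=1, idx=0
  hits=5, n=1, idx=1
  hits=6, n=1, idx=2
  hits=7, n=2, idx=0
  hits=8, n=2, idx=1
  hits=9, n=2, idx=2

Final answer: 9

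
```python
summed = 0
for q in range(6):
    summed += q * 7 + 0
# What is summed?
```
Trace:
  summed=0
  summed=0, q=0
  summed=7, q=1
  summed=21, q=2
  summed=42, q=3
  summed=70, q=4
  summed=105, q=5

Final answer: 105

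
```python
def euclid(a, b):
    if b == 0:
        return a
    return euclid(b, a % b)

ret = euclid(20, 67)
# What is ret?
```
Call trace:
euclid(a=20, b=67)
  euclid(a=67, b=20)
    euclid(a=20, b=7)
      euclid(a=7, b=6)
        euclid(a=6, b=1)
          euclid(a=1, b=0)
          -> return 1
        -> return 1
      -> return 1
    -> return 1
  -> return 1
-> return 1

Final answer: 1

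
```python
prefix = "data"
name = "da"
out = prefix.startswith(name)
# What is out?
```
Trace:
  prefix='data'
  prefix='data', name='da'
  prefix='data', name='da', out=True

Final answer: True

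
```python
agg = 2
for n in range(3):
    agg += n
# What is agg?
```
Trace:
  agg=2
  agg=2, n=0
  agg=3, n=1
  agg=5, n=2

Final answer: 5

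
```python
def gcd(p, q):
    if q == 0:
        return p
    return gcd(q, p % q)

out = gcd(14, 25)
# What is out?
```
Call trace:
gcd(p=14, q=25)
  gcd(p=25, q=14)
    gcd(p=14, q=11)
      gcd(p=11, q=3)
        gcd(p=3, q=2)
          gcd(p=2, q=1)
            gcd(p=1, q=0)
            -> return 1
          -> return 1
        -> return 1
      -> return 1
    -> return 1
  -> return 1
-> return 1

Final answer: 1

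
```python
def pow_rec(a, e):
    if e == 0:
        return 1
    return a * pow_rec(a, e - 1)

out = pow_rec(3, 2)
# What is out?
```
Call trace:
pow_rec(a=3, e=2)
  pow_rec(a=3, e=1)
    pow_rec(a=3, e=0)
    -> return 1
  -> return 3
-> return 9

Final answer: 9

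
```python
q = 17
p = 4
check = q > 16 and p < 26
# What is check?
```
Trace:
  q=17
  q=17, p=4
  q=17, p=4, check=True

Final answer: True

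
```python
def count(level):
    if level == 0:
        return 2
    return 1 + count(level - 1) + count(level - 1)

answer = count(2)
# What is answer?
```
Call trace (a repeated sub-call is expanded the first time; later identical calls just restate its return value):
count(level=2)
  count(level=1)
    count(level=0)
    -> return 2
    count(level=0)
    -> return 2
  -> return 5
  count(level=1) -> return 5  (same call as traced above)
-> return 11

Final answer: 11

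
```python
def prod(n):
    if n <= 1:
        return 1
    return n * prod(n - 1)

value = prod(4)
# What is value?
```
Call trace:
prod(n=4)
  prod(n=3)
    prod(n=2)
      prod(n=1)
      -> return 1
    -> return 2
  -> return 6
-> return 24

Final answer: 24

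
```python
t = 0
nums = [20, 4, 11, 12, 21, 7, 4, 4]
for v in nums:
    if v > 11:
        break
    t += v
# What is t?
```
Trace:
  t=0
  t=0, v=20

Final answer: 0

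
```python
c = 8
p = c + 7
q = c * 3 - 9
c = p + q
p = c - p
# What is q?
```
Trace:
  c=8
  c=8, p=15
  c=8, p=15, q=15
  c=30, p=15, q=15
  c=30, p=15, q=15

Final answer: 15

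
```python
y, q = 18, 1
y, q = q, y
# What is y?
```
Trace:
  y=18, q=1
  y=1, q=18

Final answer: 1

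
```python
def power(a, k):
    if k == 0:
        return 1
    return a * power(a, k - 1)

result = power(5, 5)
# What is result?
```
Call trace:
power(a=5, k=5)
  power(a=5, k=4)
    power(a=5, k=3)
      power(a=5, k=2)
        power(a=5, k=1)
          power(a=5, k=0)
          -> return 1
        -> return 5
      -> return 25
    -> return 125
  -> return 625
-> return 3125

Final answer: 3125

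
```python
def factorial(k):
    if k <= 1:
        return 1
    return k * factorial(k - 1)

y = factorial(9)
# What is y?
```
Call trace:
factorial(k=9)
  factorial(k=8)
    factorial(k=7)
      factorial(k=6)
        factorial(k=5)
          factorial(k=4)
            factorial(k=3)
              factorial(k=2)
                factorial(k=1)
                -> return 1
              -> return 2
            -> return 6
          -> return 24
        -> return 120
      -> return 720
    -> return 5040
  -> return 40320
-> return 362880

Final answer: 362880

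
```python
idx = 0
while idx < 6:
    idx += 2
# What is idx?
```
Trace:
  idx=0
  idx=2
  idx=4
  idx=6

Final answer: 6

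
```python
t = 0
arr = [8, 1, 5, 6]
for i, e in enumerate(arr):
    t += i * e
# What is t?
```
Trace:
  t=0
  t=0, i=0, e=8
  t=1, i=1, e=1
  t=11, i=2, e=5
  t=29, i=3, e=6

Final answer: 29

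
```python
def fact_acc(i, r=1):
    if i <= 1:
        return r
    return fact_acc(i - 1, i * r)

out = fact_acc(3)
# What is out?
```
Call trace:
fact_acc(i=3, r=1)
  fact_acc(i=2, r=3)
    fact_acc(i=1, r=6)
    -> return 6
  -> return 6
-> return 6

Final answer: 6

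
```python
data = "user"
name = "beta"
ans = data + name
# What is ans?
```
Trace:
  data='user'
  data='user', name='beta'
  data='user', name='beta', ans='userbeta'

Final answer: 'userbeta'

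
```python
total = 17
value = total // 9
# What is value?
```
Trace:
  total=17
  total=17, value=1

Final answer: 1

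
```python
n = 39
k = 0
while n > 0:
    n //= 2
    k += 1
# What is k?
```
Trace:
  n=39
  n=39, k=0
  n=19, k=1
  n=9, k=2
  n=4, k=3
  n=2, k=4
  n=1, k=5
  n=0, k=6

Final answer: 6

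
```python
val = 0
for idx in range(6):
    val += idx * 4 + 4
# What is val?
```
Trace:
  val=0
  val=4, idx=0
  val=12, idx=1
  val=24, idx=2
  val=40, idx=3
  val=60, idx=4
  val=84, idx=5

Final answer: 84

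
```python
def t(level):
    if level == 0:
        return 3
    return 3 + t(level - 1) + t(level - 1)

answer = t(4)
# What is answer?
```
Call trace (a repeated sub-call is expanded the first time; later identical calls just restate its return value):
t(level=4)
  t(level=3)
    t(level=2)
      t(level=1)
        t(level=0)
        -> return 3
        t(level=0)
        -> return 3
      -> return 9
      t(level=1) -> return 9  (same call as traced above)
    -> return 21
    t(level=2) -> return 21  (same call as traced above)
  -> return 45
  t(level=3) -> return 45  (same call as traced above)
-> return 93

Final answer: 93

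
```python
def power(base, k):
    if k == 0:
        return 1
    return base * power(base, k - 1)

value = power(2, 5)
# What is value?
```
Call trace:
power(base=2, k=5)
  power(base=2, k=4)
    power(base=2, k=3)
      power(base=2, k=2)
        power(base=2, k=1)
          power(base=2, k=0)
          -> return 1
        -> return 2
      -> return 4
    -> return 8
  -> return 16
-> return 32

Final answer: 32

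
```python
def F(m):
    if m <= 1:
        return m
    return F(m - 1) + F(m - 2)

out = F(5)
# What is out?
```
Call trace (a repeated sub-call is expanded the first time; later identical calls just restate its return value):
F(m=5)
  F(m=4)
    F(m=3)
      F(m=2)
        F(m=1)
        -> return 1
        F(m=0)
        -> return 0
      -> return 1
      F(m=1)
      -> return 1
    -> return 2
    F(m=2) -> return 1  (same call as traced above)
  -> return 3
  F(m=3) -> return 2  (same call as traced above)
-> return 5

Final answer: 5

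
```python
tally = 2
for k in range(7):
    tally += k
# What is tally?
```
Trace:
  tally=2
  tally=2, k=0
  tally=3, k=1
  tally=5, k=2
  tally=8, k=3
  tally=12, k=4
  tally=17, k=5
  tally=23, k=6

Final answer: 23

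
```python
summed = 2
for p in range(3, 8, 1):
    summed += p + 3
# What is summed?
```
Trace:
  summed=2
  summed=8, p=3
  summed=15, p=4
  summed=23, p=5
  summed=32, p=6
  summed=42, p=7

Final answer: 42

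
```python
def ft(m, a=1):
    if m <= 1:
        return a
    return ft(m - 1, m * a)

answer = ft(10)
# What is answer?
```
Call trace:
ft(m=10, a=1)
  ft(m=9, a=10)
    ft(m=8, a=90)
      ft(m=7, a=720)
        ft(m=6, a=5040)
          ft(m=5, a=30240)
            ft(m=4, a=151200)
              ft(m=3, a=604800)
                ft(m=2, a=1814400)
                  ft(m=1, a=3628800)
                  -> return 3628800
                -> return 3628800
              -> return 3628800
            -> return 3628800
          -> return 3628800
        -> return 3628800
      -> return 3628800
    -> return 3628800
  -> return 3628800
-> return 3628800

Final answer: 3628800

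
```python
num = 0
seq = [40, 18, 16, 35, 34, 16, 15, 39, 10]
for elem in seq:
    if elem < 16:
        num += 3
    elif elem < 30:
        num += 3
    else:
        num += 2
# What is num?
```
Trace:
  num=0
  num=2, elem=40
  num=5, elem=18
  num=8, elem=16
  num=10, elem=35
  num=12, elem=34
  num=15, elem=16
  num=18, elem=15
  num=20, elem=39
  num=23, elem=10

Final answer: 23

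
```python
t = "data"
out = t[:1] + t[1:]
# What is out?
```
Trace:
  t='data'
  t='data', out='data'

Final answer: 'data'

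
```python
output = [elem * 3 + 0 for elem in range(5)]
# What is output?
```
Trace:
  elem=0
  elem=1
  elem=2
  elem=3
  elem=4
  output=[0, 3, 6, 9, 12]

Final answer: [0, 3, 6, 9, 12]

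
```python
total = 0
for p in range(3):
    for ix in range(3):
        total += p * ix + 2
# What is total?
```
Trace:
  total=0
  total=2, p=0, ix=0
  total=4, p=0, ix=1
  total=6, p=0, ix=2
  total=8, p=1, ix=0
  total=11, p=1, ix=1
  total=15, p=1, ix=2
  total=17, p=2, ix=0
  total=21, p=2, ix=1
  total=27, p=2, ix=2

Final answer: 27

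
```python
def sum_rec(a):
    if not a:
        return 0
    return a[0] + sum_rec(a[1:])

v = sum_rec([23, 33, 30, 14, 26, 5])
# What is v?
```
Call trace:
sum_rec(a=[23, 33, 30, 14, 26, 5])
  sum_rec(a=[33, 30, 14, 26, 5])
    sum_rec(a=[30, 14, 26, 5])
      sum_rec(a=[14, 26, 5])
        sum_rec(a=[26, 5])
          sum_rec(a=[5])
            sum_rec(a=[])
            -> return 0
          -> return 5
        -> return 31
      -> return 45
    -> return 75
  -> return 108
-> return 131

Final answer: 131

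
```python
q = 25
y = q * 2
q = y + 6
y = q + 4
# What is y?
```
Trace:
  q=25
  q=25, y=50
  q=56, y=50
  q=56, y=60

Final answer: 60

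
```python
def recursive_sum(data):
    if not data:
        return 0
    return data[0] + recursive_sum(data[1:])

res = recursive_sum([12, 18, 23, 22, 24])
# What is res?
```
Call trace:
recursive_sum(data=[12, 18, 23, 22, 24])
  recursive_sum(data=[18, 23, 22, 24])
    recursive_sum(data=[23, 22, 24])
      recursive_sum(data=[22, 24])
        recursive_sum(data=[24])
          recursive_sum(data=[])
          -> return 0
        -> return 24
      -> return 46
    -> return 69
  -> return 87
-> return 99

Final answer: 99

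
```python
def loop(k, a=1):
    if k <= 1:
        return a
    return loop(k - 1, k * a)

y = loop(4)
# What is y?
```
Call trace:
loop(k=4, a=1)
  loop(k=3, a=4)
    loop(k=2, a=12)
      loop(k=1, a=24)
      -> return 24
    -> return 24
  -> return 24
-> return 24

Final answer: 24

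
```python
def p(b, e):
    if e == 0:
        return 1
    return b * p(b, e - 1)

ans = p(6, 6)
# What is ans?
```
Call trace:
p(b=6, e=6)
  p(b=6, e=5)
    p(b=6, e=4)
      p(b=6, e=3)
        p(b=6, e=2)
          p(b=6, e=1)
            p(b=6, e=0)
            -> return 1
          -> return 6
        -> return 36
      -> return 216
    -> return 1296
  -> return 7776
-> return 46656

Final answer: 46656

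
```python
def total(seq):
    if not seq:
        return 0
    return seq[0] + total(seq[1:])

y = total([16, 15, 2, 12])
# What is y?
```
Call trace:
total(seq=[16, 15, 2, 12])
  total(seq=[15, 2, 12])
    total(seq=[2, 12])
      total(seq=[12])
        total(seq=[])
        -> return 0
      -> return 12
    -> return 14
  -> return 29
-> return 45

Final answer: 45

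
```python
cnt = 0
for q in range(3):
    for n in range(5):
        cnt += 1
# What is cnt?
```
Trace:
  cnt=0
  cnt=1, q=0, n=0
  cnt=2, q=0, n=1
  cnt=3, q=0, n=2
  cnt=4, q=0, n=3
  cnt=5, q=0, n=4
  cnt=6, q=1, n=0
  cnt=7, q=1, n=1
  cnt=8, q=1, n=2
  cnt=9, q=1, n=3
  cnt=10, q=1, n=4
  cnt=11, q=2, n=0
  cnt=12, q=2, n=1
  cnt=13, q=2, n=2
  cnt=14, q=2, n=3
  cnt=15, q=2, n=4

Final answer: 15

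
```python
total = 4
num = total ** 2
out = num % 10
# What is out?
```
Trace:
  total=4
  total=4, num=16
  total=4, num=16, out=6

Final answer: 6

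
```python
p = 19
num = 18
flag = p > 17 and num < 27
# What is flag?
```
Trace:
  p=19
  p=19, num=18
  p=19, num=18, flag=True

Final answer: True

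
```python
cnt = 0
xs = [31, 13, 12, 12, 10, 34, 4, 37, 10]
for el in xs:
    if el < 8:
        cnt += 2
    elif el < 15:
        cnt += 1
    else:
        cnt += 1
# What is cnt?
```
Trace:
  cnt=0
  cnt=1, el=31
  cnt=2, el=13
  cnt=3, el=12
  cnt=4, el=12
  cnt=5, el=10
  cnt=6, el=34
  cnt=8, el=4
  cnt=9, el=37
  cnt=10, el=10

Final answer: 10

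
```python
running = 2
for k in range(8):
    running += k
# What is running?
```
Trace:
  running=2
  running=2, k=0
  running=3, k=1
  running=5, k=2
  running=8, k=3
  running=12, k=4
  running=17, k=5
  running=23, k=6
  running=30, k=7

Final answer: 30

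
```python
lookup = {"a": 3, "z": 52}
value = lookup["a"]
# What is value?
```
Trace:
  lookup={'a': 3, 'z': 52}
  lookup={'a': 3, 'z': 52}, value=3

Final answer: 3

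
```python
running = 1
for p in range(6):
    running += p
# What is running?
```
Trace:
  running=1
  running=1, p=0
  running=2, p=1
  running=4, p=2
  running=7, p=3
  running=11, p=4
  running=16, p=5

Final answer: 16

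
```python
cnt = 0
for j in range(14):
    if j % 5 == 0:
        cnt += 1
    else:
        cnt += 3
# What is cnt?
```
Trace:
  cnt=0
  cnt=1, j=0
  cnt=4, j=1
  cnt=7, j=2
  cnt=10, j=3
  cnt=13, j=4
  cnt=14, j=5
  cnt=17, j=6
  cnt=20, j=7
  cnt=23, j=8
  cnt=26, j=9
  cnt=27, j=10
  cnt=30, j=11
  cnt=33, j=12
  cnt=36, j=13

Final answer: 36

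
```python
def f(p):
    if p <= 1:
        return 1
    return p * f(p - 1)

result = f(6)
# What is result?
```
Call trace:
f(p=6)
  f(p=5)
    f(p=4)
      f(p=3)
        f(p=2)
          f(p=1)
          -> return 1
        -> return 2
      -> return 6
    -> return 24
  -> return 120
-> return 720

Final answer: 720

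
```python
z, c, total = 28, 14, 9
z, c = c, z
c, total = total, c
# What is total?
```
Trace:
  z=28, c=14, total=9
  z=14, c=28, total=9
  z=14, c=9, total=28

Final answer: 28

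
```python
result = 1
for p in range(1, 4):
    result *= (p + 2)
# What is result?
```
Trace:
  result=1
  result=3, p=1
  result=12, p=2
  result=60, p=3

Final answer: 60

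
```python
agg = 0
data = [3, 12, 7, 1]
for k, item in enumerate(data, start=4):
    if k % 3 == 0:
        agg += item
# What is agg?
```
Trace:
  agg=0
  agg=0, k=4, item=3
  agg=0, k=5, item=12
  agg=7, k=6, item=7
  agg=7, k=7, item=1

Final answer: 7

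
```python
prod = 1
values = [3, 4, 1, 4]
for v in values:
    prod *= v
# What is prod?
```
Trace:
  prod=1
  prod=3, v=3
  prod=12, v=4
  prod=12, v=1
  prod=48, v=4

Final answer: 48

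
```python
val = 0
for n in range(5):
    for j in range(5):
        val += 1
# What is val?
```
Trace:
  val=0
  val=1, n=0, j=0
  val=2, n=0, j=1
  val=3, n=0, j=2
  val=4, n=0, j=3
  val=5, n=0, j=4
  val=6, n=1, j=0
  val=7, n=1, j=1
  val=8, n=1, j=2
  val=9, n=1, j=3
  val=10, n=1, j=4
  val=11, n=2, j=0
  val=12, n=2, j=1
  val=13, n=2, j=2
  val=14, n=2, j=3
  val=15, n=2, j=4
  val=16, n=3, j=0
  val=17, n=3, j=1
  val=18, n=3, j=2
  val=19, n=3, j=3
  val=20, n=3, j=4
  val=21, n=4, j=0
  val=22, n=4, j=1
  val=23, n=4, j=2
  val=24, n=4, j=3
  val=25, n=4, j=4

Final answer: 25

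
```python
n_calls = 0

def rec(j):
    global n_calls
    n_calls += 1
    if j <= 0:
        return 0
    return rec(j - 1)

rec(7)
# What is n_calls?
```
Call trace:
rec(j=7)
  rec(j=6)
    rec(j=5)
      rec(j=4)
        rec(j=3)
          rec(j=2)
            rec(j=1)
              rec(j=0)
              -> return 0
            -> return 0
          -> return 0
        -> return 0
      -> return 0
    -> return 0
  -> return 0
-> return 0

n_calls is incremented once per call. rec is entered once for each j = 7, 6, 5, 4, 3, 2, 1, 0 (the j <= 0 call returns without recursing), i.e. 7 + 1 calls.
n_calls = 8

Final answer: 8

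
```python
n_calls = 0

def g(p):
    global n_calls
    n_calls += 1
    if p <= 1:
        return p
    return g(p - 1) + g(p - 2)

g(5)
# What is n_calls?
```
Call trace (a repeated sub-call is expanded the first time; later identical calls just restate its return value):
g(p=5)
  g(p=4)
    g(p=3)
      g(p=2)
        g(p=1)
        -> return 1
        g(p=0)
        -> return 0
      -> return 1
      g(p=1)
      -> return 1
    -> return 2
    g(p=2) -> return 1  (same call as traced above)
  -> return 3
  g(p=3) -> return 2  (same call as traced above)
-> return 5

n_calls is incremented once per call, so count the calls in each subtree. Let C(p) = number of calls made by g(p).
C(0) = C(1) = 1 (base case, no recursion); C(p) = 1 + C(p - 1) + C(p - 2) otherwise.
C(2) = 1 + C(1) + C(0) = 1 + 1 + 1 = 3
C(3) = 1 + C(2) + C(1) = 1 + 3 + 1 = 5
C(4) = 1 + C(3) + C(2) = 1 + 5 + 3 = 9
C(5) = 1 + C(4) + C(3) = 1 + 9 + 5 = 15
n_calls = C(5) = 15

Final answer: 15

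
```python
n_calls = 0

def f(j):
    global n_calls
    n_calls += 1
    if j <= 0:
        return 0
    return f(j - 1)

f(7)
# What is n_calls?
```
Call trace:
f(j=7)
  f(j=6)
    f(j=5)
      f(j=4)
        f(j=3)
          f(j=2)
            f(j=1)
              f(j=0)
              -> return 0
            -> return 0
          -> return 0
        -> return 0
      -> return 0
    -> return 0
  -> return 0
-> return 0

n_calls is incremented once per call. f is entered once for each j = 7, 6, 5, 4, 3, 2, 1, 0 (the j <= 0 call returns without recursing), i.e. 7 + 1 calls.
n_calls = 8

Final answer: 8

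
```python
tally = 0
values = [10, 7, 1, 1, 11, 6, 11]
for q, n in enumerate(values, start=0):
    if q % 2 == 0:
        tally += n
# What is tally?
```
Trace:
  tally=0
  tally=10, q=0, n=10
  tally=10, q=1, n=7
  tally=11, q=2, n=1
  tally=11, q=3, n=1
  tally=22, q=4, n=11
  tally=22, q=5, n=6
  tally=33, q=6, n=11

Final answer: 33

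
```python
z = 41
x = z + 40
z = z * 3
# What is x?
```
Trace:
  z=41
  z=41, x=81
  z=123, x=81

Final answer: 81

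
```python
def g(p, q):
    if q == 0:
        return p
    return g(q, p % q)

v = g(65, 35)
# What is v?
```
Call trace:
g(p=65, q=35)
  g(p=35, q=30)
    g(p=30, q=5)
      g(p=5, q=0)
      -> return 5
    -> return 5
  -> return 5
-> return 5

Final answer: 5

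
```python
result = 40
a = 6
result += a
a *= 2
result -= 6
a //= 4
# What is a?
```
Trace:
  result=40
  result=40, a=6
  result=46, a=6
  result=46, a=12
  result=40, a=12
  result=40, a=3

Final answer: 3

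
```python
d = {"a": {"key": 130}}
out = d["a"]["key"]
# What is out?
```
Trace:
  d={'a': {'key': 130}}
  d={'a': {'key': 130}}, out=130

Final answer: 130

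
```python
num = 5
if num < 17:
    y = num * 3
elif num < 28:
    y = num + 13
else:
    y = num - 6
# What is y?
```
Trace:
  num=5
  num=5, y=15

Final answer: 15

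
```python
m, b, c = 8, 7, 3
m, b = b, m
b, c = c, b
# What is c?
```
Trace:
  m=8, b=7, c=3
  m=7, b=8, c=3
  m=7, b=3, c=8

Final answer: 8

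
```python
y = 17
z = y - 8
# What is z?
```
Trace:
  y=17
  y=17, z=9

Final answer: 9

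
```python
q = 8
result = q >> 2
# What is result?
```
Trace:
  q=8
  q=8, result=2

Final answer: 2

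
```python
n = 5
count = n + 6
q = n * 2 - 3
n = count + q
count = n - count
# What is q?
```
Trace:
  n=5
  n=5, count=11
  n=5, count=11, q=7
  n=18, count=11, q=7
  n=18, count=7, q=7

Final answer: 7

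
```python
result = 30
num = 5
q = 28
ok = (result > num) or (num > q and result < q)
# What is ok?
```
Trace:
  result=30
  result=30, num=5
  result=30, num=5, q=28
  result=30, num=5, q=28, ok=True

Final answer: True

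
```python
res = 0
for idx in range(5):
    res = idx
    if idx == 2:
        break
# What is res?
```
Trace:
  res=0
  res=0, idx=0
  res=1, idx=1
  res=2, idx=2

Final answer: 2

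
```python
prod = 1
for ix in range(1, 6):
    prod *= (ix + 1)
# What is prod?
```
Trace:
  prod=1
  prod=2, ix=1
  prod=6, ix=2
  prod=24, ix=3
  prod=120, ix=4
  prod=720, ix=5

Final answer: 720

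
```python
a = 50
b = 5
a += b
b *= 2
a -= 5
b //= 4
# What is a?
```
Trace:
  a=50
  a=50, b=5
  a=55, b=5
  a=55, b=10
  a=50, b=10
  a=50, b=2

Final answer: 50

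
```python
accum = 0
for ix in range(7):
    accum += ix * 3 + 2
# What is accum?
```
Trace:
  accum=0
  accum=2, ix=0
  accum=7, ix=1
  accum=15, ix=2
  accum=26, ix=3
  accum=40, ix=4
  accum=57, ix=5
  accum=77, ix=6

Final answer: 77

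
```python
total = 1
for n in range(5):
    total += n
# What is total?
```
Trace:
  total=1
  total=1, n=0
  total=2, n=1
  total=4, n=2
  total=7, n=3
  total=11, n=4

Final answer: 11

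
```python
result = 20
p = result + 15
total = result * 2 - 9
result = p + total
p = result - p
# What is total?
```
Trace:
  result=20
  result=20, p=35
  result=20, p=35, total=31
  result=66, p=35, total=31
  result=66, p=31, total=31

Final answer: 31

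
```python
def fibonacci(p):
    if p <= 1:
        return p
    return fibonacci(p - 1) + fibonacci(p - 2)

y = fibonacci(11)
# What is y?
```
Call trace (a repeated sub-call is expanded the first time; later identical calls just restate its return value):
fibonacci(p=11)
  fibonacci(p=10)
    fibonacci(p=9)
      fibonacci(p=8)
        fibonacci(p=7)
          fibonacci(p=6)
            fibonacci(p=5)
              fibonacci(p=4)
                fibonacci(p=3)
                  fibonacci(p=2)
                    fibonacci(p=1)
                    -> return 1
                    fibonacci(p=0)
                    -> return 0
                  -> return 1
                  fibonacci(p=1)
                  -> return 1
                -> return 2
                fibonacci(p=2) -> return 1  (same call as traced above)
              -> return 3
              fibonacci(p=3) -> return 2  (same call as traced above)
            -> return 5
            fibonacci(p=4) -> return 3  (same call as traced above)
          -> return 8
          fibonacci(p=5) -> return 5  (same call as traced above)
        -> return 13
        fibonacci(p=6) -> return 8  (same call as traced above)
      -> return 21
      fibonacci(p=7) -> return 13  (same call as traced above)
    -> return 34
    fibonacci(p=8) -> return 21  (same call as traced above)
  -> return 55
  fibonacci(p=9) -> return 34  (same call as traced above)
-> return 89

Final answer: 89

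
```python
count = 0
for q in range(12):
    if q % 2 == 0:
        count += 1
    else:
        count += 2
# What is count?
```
Trace:
  count=0
  count=1, q=0
  count=3, q=1
  count=4, q=2
  count=6, q=3
  count=7, q=4
  count=9, q=5
  count=10, q=6
  count=12, q=7
  count=13, q=8
  count=15, q=9
  count=16, q=10
  count=18, q=11

Final answer: 18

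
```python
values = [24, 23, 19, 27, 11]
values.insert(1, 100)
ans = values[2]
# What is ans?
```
Trace:
  values=[24, 23, 19, 27, 11]
  values=[24, 100, 23, 19, 27, 11]
  values=[24, 100, 23, 19, 27, 11], ans=23

Final answer: 23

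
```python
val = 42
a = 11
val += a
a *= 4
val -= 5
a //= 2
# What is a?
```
Trace:
  val=42
  val=42, a=11
  val=53, a=11
  val=53, a=44
  val=48, a=44
  val=48, a=22

Final answer: 22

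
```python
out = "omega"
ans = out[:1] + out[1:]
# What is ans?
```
Trace:
  out='omega'
  out='omega', ans='omega'

Final answer: 'omega'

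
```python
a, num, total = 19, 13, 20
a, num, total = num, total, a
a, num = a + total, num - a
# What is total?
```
Trace:
  a=19, num=13, total=20
  a=13, num=20, total=19
  a=32, num=7, total=19

Final answer: 19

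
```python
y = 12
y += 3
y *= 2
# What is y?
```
Trace:
  y=12
  y=15
  y=30

Final answer: 30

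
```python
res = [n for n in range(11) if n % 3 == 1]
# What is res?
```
Trace:
  n=0
  n=1
  n=2
  n=3
  n=4
  n=5
  n=6
  n=7
  n=8
  n=9
  n=10
  res=[1, 4, 7, 10]

Final answer: [1, 4, 7, 10]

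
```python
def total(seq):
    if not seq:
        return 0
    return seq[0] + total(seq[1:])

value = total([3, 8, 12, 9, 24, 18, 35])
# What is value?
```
Call trace:
total(seq=[3, 8, 12, 9, 24, 18, 35])
  total(seq=[8, 12, 9, 24, 18, 35])
    total(seq=[12, 9, 24, 18, 35])
      total(seq=[9, 24, 18, 35])
        total(seq=[24, 18, 35])
          total(seq=[18, 35])
            total(seq=[35])
              total(seq=[])
              -> return 0
            -> return 35
          -> return 53
        -> return 77
      -> return 86
    -> return 98
  -> return 106
-> return 109

Final answer: 109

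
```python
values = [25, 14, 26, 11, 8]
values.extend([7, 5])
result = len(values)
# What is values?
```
Trace:
  values=[25, 14, 26, 11, 8]
  values=[25, 14, 26, 11, 8, 7, 5]
  values=[25, 14, 26, 11, 8, 7, 5], result=7

Final answer: [25, 14, 26, 11, 8, 7, 5]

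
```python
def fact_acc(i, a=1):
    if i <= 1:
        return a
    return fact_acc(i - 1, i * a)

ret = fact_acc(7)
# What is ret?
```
Call trace:
fact_acc(i=7, a=1)
  fact_acc(i=6, a=7)
    fact_acc(i=5, a=42)
      fact_acc(i=4, a=210)
        fact_acc(i=3, a=840)
          fact_acc(i=2, a=2520)
            fact_acc(i=1, a=5040)
            -> return 5040
          -> return 5040
        -> return 5040
      -> return 5040
    -> return 5040
  -> return 5040
-> return 5040

Final answer: 5040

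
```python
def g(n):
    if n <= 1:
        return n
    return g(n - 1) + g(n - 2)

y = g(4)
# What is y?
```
Call trace (a repeated sub-call is expanded the first time; later identical calls just restate its return value):
g(n=4)
  g(n=3)
    g(n=2)
      g(n=1)
      -> return 1
      g(n=0)
      -> return 0
    -> return 1
    g(n=1)
    -> return 1
  -> return 2
  g(n=2) -> return 1  (same call as traced above)
-> return 3

Final answer: 3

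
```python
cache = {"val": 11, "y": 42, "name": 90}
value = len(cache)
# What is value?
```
Trace:
  cache={'val': 11, 'y': 42, 'name': 90}
  cache={'val': 11, 'y': 42, 'name': 90}, value=3

Final answer: 3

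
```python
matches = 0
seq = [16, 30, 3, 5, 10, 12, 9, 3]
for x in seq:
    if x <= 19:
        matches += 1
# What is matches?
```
Trace:
  matches=0
  matches=1, x=16
  matches=1, x=30
  matches=2, x=3
  matches=3, x=5
  matches=4, x=10
  matches=5, x=12
  matches=6, x=9
  matches=7, x=3

Final answer: 7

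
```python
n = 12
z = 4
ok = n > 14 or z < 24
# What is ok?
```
Trace:
  n=12
  n=12, z=4
  n=12, z=4, ok=True

Final answer: True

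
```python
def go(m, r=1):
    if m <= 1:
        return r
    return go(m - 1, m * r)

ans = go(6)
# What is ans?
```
Call trace:
go(m=6, r=1)
  go(m=5, r=6)
    go(m=4, r=30)
      go(m=3, r=120)
        go(m=2, r=360)
          go(m=1, r=720)
          -> return 720
        -> return 720
      -> return 720
    -> return 720
  -> return 720
-> return 720

Final answer: 720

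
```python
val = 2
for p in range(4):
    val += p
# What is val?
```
Trace:
  val=2
  val=2, p=0
  val=3, p=1
  val=5, p=2
  val=8, p=3

Final answer: 8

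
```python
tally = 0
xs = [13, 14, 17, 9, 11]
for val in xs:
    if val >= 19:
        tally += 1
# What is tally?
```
Trace:
  tally=0
  tally=0, val=13
  tally=0, val=14
  tally=0, val=17
  tally=0, val=9
  tally=0, val=11

Final answer: 0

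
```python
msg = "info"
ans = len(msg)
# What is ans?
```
Trace:
  msg='info'
  msg='info', ans=4

Final answer: 4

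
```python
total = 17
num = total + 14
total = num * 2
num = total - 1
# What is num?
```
Trace:
  total=17
  total=17, num=31
  total=62, num=31
  total=62, num=61

Final answer: 61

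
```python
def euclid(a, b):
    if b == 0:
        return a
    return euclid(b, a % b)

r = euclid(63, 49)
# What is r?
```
Call trace:
euclid(a=63, b=49)
  euclid(a=49, b=14)
    euclid(a=14, b=7)
      euclid(a=7, b=0)
      -> return 7
    -> return 7
  -> return 7
-> return 7

Final answer: 7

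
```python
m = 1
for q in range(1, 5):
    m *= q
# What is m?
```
Trace:
  m=1
  m=1, q=1
  m=2, q=2
  m=6, q=3
  m=24, q=4

Final answer: 24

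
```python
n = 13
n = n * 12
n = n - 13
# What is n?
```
Trace:
  n=13
  n=156
  n=143

Final answer: 143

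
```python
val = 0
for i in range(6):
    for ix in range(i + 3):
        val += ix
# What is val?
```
Trace:
  val=0
  val=0, i=0, ix=0
  val=1, i=0, ix=1
  val=3, i=0, ix=2
  val=3, i=1, ix=0
  val=4, i=1, ix=1
  val=6, i=1, ix=2
  val=9, i=1, ix=3
  val=9, i=2, ix=0
  val=10, i=2, ix=1
  val=12, i=2, ix=2
  val=15, i=2, ix=3
  val=19, i=2, ix=4
  val=19, i=3, ix=0
  val=20, i=3, ix=1
  val=22, i=3, ix=2
  val=25, i=3, ix=3
  val=29, i=3, ix=4
  val=34, i=3, ix=5
  val=34, i=4, ix=0
  val=35, i=4, ix=1
  val=37, i=4, ix=2
  val=40, i=4, ix=3
  val=44, i=4, ix=4
  val=49, i=4, ix=5
  val=55, i=4, ix=6
  val=55, i=5, ix=0
  val=56, i=5, ix=1
  val=58, i=5, ix=2
  val=61, i=5, ix=3
  val=65, i=5, ix=4
  val=70, i=5, ix=5
  val=76, i=5, ix=6
  val=83, i=5, ix=7

Final answer: 83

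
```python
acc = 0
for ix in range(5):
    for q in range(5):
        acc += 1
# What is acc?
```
Trace:
  acc=0
  acc=1, ix=0, q=0
  acc=2, ix=0, q=1
  acc=3, ix=0, q=2
  acc=4, ix=0, q=3
  acc=5, ix=0, q=4
  acc=6, ix=1, q=0
  acc=7, ix=1, q=1
  acc=8, ix=1, q=2
  acc=9, ix=1, q=3
  acc=10, ix=1, q=4
  acc=11, ix=2, q=0
  acc=12, ix=2, q=1
  acc=13, ix=2, q=2
  acc=14, ix=2, q=3
  acc=15, ix=2, q=4
  acc=16, ix=3, q=0
  acc=17, ix=3, q=1
  acc=18, ix=3, q=2
  acc=19, ix=3, q=3
  acc=20, ix=3, q=4
  acc=21, ix=4, q=0
  acc=22, ix=4, q=1
  acc=23, ix=4, q=2
  acc=24, ix=4, q=3
  acc=25, ix=4, q=4

Final answer: 25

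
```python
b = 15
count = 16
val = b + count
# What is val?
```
Trace:
  b=15
  b=15, count=16
  b=15, count=16, val=31

Final answer: 31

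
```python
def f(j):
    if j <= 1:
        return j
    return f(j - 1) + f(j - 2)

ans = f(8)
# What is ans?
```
Call trace (a repeated sub-call is expanded the first time; later identical calls just restate its return value):
f(j=8)
  f(j=7)
    f(j=6)
      f(j=5)
        f(j=4)
          f(j=3)
            f(j=2)
              f(j=1)
              -> return 1
              f(j=0)
              -> return 0
            -> return 1
            f(j=1)
            -> return 1
          -> return 2
          f(j=2) -> return 1  (same call as traced above)
        -> return 3
        f(j=3) -> return 2  (same call as traced above)
      -> return 5
      f(j=4) -> return 3  (same call as traced above)
    -> return 8
    f(j=5) -> return 5  (same call as traced above)
  -> return 13
  f(j=6) -> return 8  (same call as traced above)
-> return 21

Final answer: 21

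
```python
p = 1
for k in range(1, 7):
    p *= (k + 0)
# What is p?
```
Trace:
  p=1
  p=1, k=1
  p=2, k=2
  p=6, k=3
  p=24, k=4
  p=120, k=5
  p=720, k=6

Final answer: 720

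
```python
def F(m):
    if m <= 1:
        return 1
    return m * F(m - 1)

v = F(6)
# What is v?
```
Call trace:
F(m=6)
  F(m=5)
    F(m=4)
      F(m=3)
        F(m=2)
          F(m=1)
          -> return 1
        -> return 2
      -> return 6
    -> return 24
  -> return 120
-> return 720

Final answer: 720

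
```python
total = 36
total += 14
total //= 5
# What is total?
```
Trace:
  total=36
  total=50
  total=10

Final answer: 10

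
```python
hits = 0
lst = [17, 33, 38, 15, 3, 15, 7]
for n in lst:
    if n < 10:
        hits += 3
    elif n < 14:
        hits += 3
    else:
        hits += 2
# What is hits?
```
Trace:
  hits=0
  hits=2, n=17
  hits=4, n=33
  hits=6, n=38
  hits=8, n=15
  hits=11, n=3
  hits=13, n=15
  hits=16, n=7

Final answer: 16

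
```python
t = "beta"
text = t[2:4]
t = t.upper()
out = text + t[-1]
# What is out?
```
Trace:
  t='beta'
  t='beta', text='ta'
  t='BETA', text='ta'
  t='BETA', text='ta', out='taA'

Final answer: 'taA'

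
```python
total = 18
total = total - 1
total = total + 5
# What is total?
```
Trace:
  total=18
  total=17
  total=22

Final answer: 22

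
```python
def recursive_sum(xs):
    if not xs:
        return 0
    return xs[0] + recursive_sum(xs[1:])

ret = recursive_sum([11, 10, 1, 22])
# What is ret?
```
Call trace:
recursive_sum(xs=[11, 10, 1, 22])
  recursive_sum(xs=[10, 1, 22])
    recursive_sum(xs=[1, 22])
      recursive_sum(xs=[22])
        recursive_sum(xs=[])
        -> return 0
      -> return 22
    -> return 23
  -> return 33
-> return 44

Final answer: 44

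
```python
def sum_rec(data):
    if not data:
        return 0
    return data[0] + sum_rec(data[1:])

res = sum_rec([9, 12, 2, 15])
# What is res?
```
Call trace:
sum_rec(data=[9, 12, 2, 15])
  sum_rec(data=[12, 2, 15])
    sum_rec(data=[2, 15])
      sum_rec(data=[15])
        sum_rec(data=[])
        -> return 0
      -> return 15
    -> return 17
  -> return 29
-> return 38

Final answer: 38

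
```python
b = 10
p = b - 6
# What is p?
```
Trace:
  b=10
  b=10, p=4

Final answer: 4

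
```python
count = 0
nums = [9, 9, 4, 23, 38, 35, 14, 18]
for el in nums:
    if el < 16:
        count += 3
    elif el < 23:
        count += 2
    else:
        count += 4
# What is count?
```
Trace:
  count=0
  count=3, el=9
  count=6, el=9
  count=9, el=4
  count=13, el=23
  count=17, el=38
  count=21, el=35
  count=24, el=14
  count=26, el=18

Final answer: 26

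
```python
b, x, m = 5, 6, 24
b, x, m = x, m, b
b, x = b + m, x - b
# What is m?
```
Trace:
  b=5, x=6, m=24
  b=6, x=24, m=5
  b=11, x=18, m=5

Final answer: 5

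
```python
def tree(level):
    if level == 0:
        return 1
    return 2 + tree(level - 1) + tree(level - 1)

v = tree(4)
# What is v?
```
Call trace (a repeated sub-call is expanded the first time; later identical calls just restate its return value):
tree(level=4)
  tree(level=3)
    tree(level=2)
      tree(level=1)
        tree(level=0)
        -> return 1
        tree(level=0)
        -> return 1
      -> return 4
      tree(level=1) -> return 4  (same call as traced above)
    -> return 10
    tree(level=2) -> return 10  (same call as traced above)
  -> return 22
  tree(level=3) -> return 22  (same call as traced above)
-> return 46

Final answer: 46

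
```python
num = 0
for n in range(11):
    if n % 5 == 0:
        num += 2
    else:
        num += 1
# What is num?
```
Trace:
  num=0
  num=2, n=0
  num=3, n=1
  num=4, n=2
  num=5, n=3
  num=6, n=4
  num=8, n=5
  num=9, n=6
  num=10, n=7
  num=11, n=8
  num=12, n=9
  num=14, n=10

Final answer: 14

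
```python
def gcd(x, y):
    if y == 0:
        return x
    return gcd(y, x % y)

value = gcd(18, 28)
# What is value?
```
Call trace:
gcd(x=18, y=28)
  gcd(x=28, y=18)
    gcd(x=18, y=10)
      gcd(x=10, y=8)
        gcd(x=8, y=2)
          gcd(x=2, y=0)
          -> return 2
        -> return 2
      -> return 2
    -> return 2
  -> return 2
-> return 2

Final answer: 2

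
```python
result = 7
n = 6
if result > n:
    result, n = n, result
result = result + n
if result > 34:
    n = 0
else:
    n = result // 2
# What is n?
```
Trace:
  result=7
  result=7, n=6
  result=6, n=7
  result=13, n=7
  result=13, n=6

Final answer: 6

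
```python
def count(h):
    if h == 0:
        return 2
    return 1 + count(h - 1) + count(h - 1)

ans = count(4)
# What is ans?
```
Call trace (a repeated sub-call is expanded the first time; later identical calls just restate its return value):
count(h=4)
  count(h=3)
    count(h=2)
      count(h=1)
        count(h=0)
        -> return 2
        count(h=0)
        -> return 2
      -> return 5
      count(h=1) -> return 5  (same call as traced above)
    -> return 11
    count(h=2) -> return 11  (same call as traced above)
  -> return 23
  count(h=3) -> return 23  (same call as traced above)
-> return 47

Final answer: 47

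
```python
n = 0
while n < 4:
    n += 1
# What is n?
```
Trace:
  n=0
  n=1
  n=2
  n=3
  n=4

Final answer: 4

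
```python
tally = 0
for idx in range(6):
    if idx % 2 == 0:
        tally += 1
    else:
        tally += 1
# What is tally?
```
Trace:
  tally=0
  tally=1, idx=0
  tally=2, idx=1
  tally=3, idx=2
  tally=4, idx=3
  tally=5, idx=4
  tally=6, idx=5

Final answer: 6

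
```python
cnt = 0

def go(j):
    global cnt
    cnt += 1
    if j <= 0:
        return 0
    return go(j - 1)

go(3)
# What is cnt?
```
Call trace:
go(j=3)
  go(j=2)
    go(j=1)
      go(j=0)
      -> return 0
    -> return 0
  -> return 0
-> return 0

cnt is incremented once per call. go is entered once for each j = 3, 2, 1, 0 (the j <= 0 call returns without recursing), i.e. 3 + 1 calls.
cnt = 4

Final answer: 4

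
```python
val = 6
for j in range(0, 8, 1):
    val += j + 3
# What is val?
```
Trace:
  val=6
  val=9, j=0
  val=13, j=1
  val=18, j=2
  val=24, j=3
  val=31, j=4
  val=39, j=5
  val=48, j=6
  val=58, j=7

Final answer: 58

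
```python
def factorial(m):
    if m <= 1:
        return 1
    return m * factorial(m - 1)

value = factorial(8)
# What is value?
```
Call trace:
factorial(m=8)
  factorial(m=7)
    factorial(m=6)
      factorial(m=5)
        factorial(m=4)
          factorial(m=3)
            factorial(m=2)
              factorial(m=1)
              -> return 1
            -> return 2
          -> return 6
        -> return 24
      -> return 120
    -> return 720
  -> return 5040
-> return 40320

Final answer: 40320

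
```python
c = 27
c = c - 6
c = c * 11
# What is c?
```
Trace:
  c=27
  c=21
  c=231

Final answer: 231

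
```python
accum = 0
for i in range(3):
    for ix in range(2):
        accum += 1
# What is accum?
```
Trace:
  accum=0
  accum=1, i=0, ix=0
  accum=2, i=0, ix=1
  accum=3, i=1, ix=0
  accum=4, i=1, ix=1
  accum=5, i=2, ix=0
  accum=6, i=2, ix=1

Final answer: 6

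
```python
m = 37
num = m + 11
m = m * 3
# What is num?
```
Trace:
  m=37
  m=37, num=48
  m=111, num=48

Final answer: 48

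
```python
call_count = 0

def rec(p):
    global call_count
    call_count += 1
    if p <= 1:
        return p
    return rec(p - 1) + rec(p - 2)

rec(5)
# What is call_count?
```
Call trace (a repeated sub-call is expanded the first time; later identical calls just restate its return value):
rec(p=5)
  rec(p=4)
    rec(p=3)
      rec(p=2)
        rec(p=1)
        -> return 1
        rec(p=0)
        -> return 0
      -> return 1
      rec(p=1)
      -> return 1
    -> return 2
    rec(p=2) -> return 1  (same call as traced above)
  -> return 3
  rec(p=3) -> return 2  (same call as traced above)
-> return 5

call_count is incremented once per call, so count the calls in each subtree. Let C(p) = number of calls made by rec(p).
C(0) = C(1) = 1 (base case, no recursion); C(p) = 1 + C(p - 1) + C(p - 2) otherwise.
C(2) = 1 + C(1) + C(0) = 1 + 1 + 1 = 3
C(3) = 1 + C(2) + C(1) = 1 + 3 + 1 = 5
C(4) = 1 + C(3) + C(2) = 1 + 5 + 3 = 9
C(5) = 1 + C(4) + C(3) = 1 + 9 + 5 = 15
call_count = C(5) = 15

Final answer: 15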